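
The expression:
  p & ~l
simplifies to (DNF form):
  p & ~l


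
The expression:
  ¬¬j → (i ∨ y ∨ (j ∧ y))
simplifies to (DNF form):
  i ∨ y ∨ ¬j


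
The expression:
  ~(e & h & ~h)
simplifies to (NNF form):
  True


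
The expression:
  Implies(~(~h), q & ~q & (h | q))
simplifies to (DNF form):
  ~h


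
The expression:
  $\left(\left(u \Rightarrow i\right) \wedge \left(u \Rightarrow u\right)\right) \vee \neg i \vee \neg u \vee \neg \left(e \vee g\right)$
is always true.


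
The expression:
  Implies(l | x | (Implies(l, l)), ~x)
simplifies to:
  ~x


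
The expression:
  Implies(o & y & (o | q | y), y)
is always true.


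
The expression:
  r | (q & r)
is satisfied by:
  {r: True}


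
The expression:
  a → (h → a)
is always true.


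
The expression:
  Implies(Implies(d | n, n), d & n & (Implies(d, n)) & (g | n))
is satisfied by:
  {d: True}


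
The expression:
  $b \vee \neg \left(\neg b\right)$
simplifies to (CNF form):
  $b$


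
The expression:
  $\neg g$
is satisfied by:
  {g: False}


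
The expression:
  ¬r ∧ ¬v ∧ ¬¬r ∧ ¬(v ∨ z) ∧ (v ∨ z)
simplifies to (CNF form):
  False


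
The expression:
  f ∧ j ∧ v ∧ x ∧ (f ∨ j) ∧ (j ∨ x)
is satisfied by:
  {j: True, x: True, f: True, v: True}


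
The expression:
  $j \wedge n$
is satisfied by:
  {j: True, n: True}


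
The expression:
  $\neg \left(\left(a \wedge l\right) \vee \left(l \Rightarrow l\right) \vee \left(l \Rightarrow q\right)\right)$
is never true.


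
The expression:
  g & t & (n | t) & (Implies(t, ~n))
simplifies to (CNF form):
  g & t & ~n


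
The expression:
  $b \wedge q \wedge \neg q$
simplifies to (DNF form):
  $\text{False}$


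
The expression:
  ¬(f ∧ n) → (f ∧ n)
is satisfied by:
  {f: True, n: True}


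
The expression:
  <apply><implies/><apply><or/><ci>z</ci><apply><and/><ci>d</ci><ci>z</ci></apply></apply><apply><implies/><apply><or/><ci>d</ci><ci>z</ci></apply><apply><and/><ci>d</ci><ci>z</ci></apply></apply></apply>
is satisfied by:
  {d: True, z: False}
  {z: False, d: False}
  {z: True, d: True}


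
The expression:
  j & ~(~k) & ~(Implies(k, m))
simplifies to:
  j & k & ~m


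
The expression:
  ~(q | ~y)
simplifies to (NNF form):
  y & ~q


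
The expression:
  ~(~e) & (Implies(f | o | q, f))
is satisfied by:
  {f: True, e: True, o: False, q: False}
  {q: True, f: True, e: True, o: False}
  {f: True, e: True, o: True, q: False}
  {q: True, f: True, e: True, o: True}
  {e: True, q: False, o: False, f: False}


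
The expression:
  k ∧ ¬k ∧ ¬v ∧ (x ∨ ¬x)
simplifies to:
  False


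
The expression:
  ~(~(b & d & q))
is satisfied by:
  {b: True, d: True, q: True}


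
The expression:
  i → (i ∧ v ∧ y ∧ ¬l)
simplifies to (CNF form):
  (v ∨ ¬i) ∧ (y ∨ ¬i) ∧ (¬i ∨ ¬l)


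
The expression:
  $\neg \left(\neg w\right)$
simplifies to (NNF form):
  $w$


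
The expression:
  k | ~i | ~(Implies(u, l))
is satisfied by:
  {k: True, u: True, l: False, i: False}
  {k: True, l: False, u: False, i: False}
  {k: True, u: True, l: True, i: False}
  {k: True, l: True, u: False, i: False}
  {u: True, k: False, l: False, i: False}
  {k: False, l: False, u: False, i: False}
  {u: True, l: True, k: False, i: False}
  {l: True, k: False, u: False, i: False}
  {i: True, u: True, k: True, l: False}
  {i: True, k: True, l: False, u: False}
  {i: True, u: True, k: True, l: True}
  {i: True, k: True, l: True, u: False}
  {i: True, u: True, k: False, l: False}


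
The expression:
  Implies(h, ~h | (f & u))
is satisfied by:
  {f: True, u: True, h: False}
  {f: True, u: False, h: False}
  {u: True, f: False, h: False}
  {f: False, u: False, h: False}
  {h: True, f: True, u: True}


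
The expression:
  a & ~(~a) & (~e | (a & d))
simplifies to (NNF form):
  a & (d | ~e)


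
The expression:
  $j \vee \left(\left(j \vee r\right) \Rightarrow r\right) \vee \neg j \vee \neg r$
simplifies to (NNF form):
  $\text{True}$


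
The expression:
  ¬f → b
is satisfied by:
  {b: True, f: True}
  {b: True, f: False}
  {f: True, b: False}


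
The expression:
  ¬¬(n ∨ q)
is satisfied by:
  {n: True, q: True}
  {n: True, q: False}
  {q: True, n: False}


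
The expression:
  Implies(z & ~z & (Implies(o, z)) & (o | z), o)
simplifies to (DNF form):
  True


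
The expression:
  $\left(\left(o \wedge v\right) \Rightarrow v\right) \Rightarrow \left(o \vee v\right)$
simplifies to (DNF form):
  $o \vee v$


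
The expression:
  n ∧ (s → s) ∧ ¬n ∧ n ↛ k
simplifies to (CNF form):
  False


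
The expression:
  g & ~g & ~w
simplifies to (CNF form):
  False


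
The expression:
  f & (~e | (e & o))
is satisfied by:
  {o: True, f: True, e: False}
  {f: True, e: False, o: False}
  {o: True, e: True, f: True}


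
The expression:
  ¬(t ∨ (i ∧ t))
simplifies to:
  ¬t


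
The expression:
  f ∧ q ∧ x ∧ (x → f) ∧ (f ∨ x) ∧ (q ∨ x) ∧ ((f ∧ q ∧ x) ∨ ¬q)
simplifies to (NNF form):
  f ∧ q ∧ x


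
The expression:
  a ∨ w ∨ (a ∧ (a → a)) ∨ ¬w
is always true.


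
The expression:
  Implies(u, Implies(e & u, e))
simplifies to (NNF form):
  True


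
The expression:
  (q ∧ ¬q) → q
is always true.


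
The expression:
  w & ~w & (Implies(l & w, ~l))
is never true.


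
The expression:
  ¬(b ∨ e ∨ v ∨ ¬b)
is never true.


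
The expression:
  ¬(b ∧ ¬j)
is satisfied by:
  {j: True, b: False}
  {b: False, j: False}
  {b: True, j: True}


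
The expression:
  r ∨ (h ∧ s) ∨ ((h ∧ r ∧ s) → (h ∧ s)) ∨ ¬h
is always true.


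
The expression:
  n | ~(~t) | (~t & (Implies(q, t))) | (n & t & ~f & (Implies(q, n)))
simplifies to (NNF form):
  n | t | ~q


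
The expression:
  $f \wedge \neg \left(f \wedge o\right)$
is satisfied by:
  {f: True, o: False}


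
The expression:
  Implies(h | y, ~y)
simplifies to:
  ~y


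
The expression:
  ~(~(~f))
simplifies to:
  ~f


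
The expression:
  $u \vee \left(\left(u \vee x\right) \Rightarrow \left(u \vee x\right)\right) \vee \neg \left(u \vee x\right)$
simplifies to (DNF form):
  $\text{True}$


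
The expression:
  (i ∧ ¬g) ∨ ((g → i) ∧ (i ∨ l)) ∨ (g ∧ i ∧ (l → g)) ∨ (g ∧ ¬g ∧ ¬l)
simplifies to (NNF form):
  i ∨ (l ∧ ¬g)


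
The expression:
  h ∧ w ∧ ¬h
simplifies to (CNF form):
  False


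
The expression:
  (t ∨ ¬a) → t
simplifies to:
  a ∨ t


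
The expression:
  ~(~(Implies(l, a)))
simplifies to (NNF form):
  a | ~l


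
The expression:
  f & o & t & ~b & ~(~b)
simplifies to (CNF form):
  False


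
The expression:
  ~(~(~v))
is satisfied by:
  {v: False}


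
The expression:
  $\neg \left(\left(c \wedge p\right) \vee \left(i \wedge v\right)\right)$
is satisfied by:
  {i: False, v: False, p: False, c: False}
  {c: True, i: False, v: False, p: False}
  {p: True, i: False, v: False, c: False}
  {v: True, c: False, i: False, p: False}
  {c: True, v: True, i: False, p: False}
  {p: True, v: True, c: False, i: False}
  {i: True, p: False, v: False, c: False}
  {c: True, i: True, p: False, v: False}
  {p: True, i: True, c: False, v: False}


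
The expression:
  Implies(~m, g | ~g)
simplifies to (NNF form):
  True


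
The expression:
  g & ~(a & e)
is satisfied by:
  {g: True, e: False, a: False}
  {a: True, g: True, e: False}
  {e: True, g: True, a: False}


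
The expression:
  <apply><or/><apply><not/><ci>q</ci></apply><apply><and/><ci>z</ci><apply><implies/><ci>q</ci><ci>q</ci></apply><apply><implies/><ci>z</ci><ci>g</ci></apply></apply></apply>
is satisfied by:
  {g: True, z: True, q: False}
  {g: True, z: False, q: False}
  {z: True, g: False, q: False}
  {g: False, z: False, q: False}
  {q: True, g: True, z: True}


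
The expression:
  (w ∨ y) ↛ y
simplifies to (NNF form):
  w ∧ ¬y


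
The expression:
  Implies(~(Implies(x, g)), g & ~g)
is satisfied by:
  {g: True, x: False}
  {x: False, g: False}
  {x: True, g: True}


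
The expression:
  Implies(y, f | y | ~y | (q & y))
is always true.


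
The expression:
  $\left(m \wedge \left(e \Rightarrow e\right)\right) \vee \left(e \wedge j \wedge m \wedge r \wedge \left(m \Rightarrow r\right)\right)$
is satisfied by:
  {m: True}


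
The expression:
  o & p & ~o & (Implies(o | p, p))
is never true.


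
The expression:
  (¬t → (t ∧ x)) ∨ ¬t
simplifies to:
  True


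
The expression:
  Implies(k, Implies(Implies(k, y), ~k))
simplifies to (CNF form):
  ~k | ~y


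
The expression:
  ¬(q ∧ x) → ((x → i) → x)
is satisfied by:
  {x: True}


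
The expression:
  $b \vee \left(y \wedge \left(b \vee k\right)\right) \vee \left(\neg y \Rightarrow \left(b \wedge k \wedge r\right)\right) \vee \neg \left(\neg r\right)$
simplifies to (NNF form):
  $b \vee r \vee y$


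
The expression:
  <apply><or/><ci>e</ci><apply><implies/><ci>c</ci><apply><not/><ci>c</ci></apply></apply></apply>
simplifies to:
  <apply><or/><ci>e</ci><apply><not/><ci>c</ci></apply></apply>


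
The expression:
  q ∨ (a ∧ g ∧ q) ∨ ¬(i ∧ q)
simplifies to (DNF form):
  True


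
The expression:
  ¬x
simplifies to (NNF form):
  ¬x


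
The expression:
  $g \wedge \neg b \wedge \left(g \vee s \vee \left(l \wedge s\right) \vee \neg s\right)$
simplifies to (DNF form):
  $g \wedge \neg b$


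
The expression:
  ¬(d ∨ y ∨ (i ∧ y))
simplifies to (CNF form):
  ¬d ∧ ¬y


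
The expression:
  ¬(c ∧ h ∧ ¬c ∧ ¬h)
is always true.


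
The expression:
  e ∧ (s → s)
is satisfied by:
  {e: True}


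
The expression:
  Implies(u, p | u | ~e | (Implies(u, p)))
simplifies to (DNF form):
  True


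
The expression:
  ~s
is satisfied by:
  {s: False}


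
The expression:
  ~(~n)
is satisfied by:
  {n: True}


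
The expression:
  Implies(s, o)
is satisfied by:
  {o: True, s: False}
  {s: False, o: False}
  {s: True, o: True}


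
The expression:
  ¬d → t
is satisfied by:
  {d: True, t: True}
  {d: True, t: False}
  {t: True, d: False}


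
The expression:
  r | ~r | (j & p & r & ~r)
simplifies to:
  True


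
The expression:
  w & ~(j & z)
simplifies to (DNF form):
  (w & ~j) | (w & ~z)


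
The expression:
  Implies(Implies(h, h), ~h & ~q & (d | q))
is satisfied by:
  {d: True, q: False, h: False}


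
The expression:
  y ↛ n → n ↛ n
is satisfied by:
  {n: True, y: False}
  {y: False, n: False}
  {y: True, n: True}


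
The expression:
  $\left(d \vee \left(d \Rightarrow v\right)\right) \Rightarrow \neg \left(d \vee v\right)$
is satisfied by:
  {d: False, v: False}


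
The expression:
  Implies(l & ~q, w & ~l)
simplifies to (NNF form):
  q | ~l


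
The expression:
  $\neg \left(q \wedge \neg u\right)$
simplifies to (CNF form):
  $u \vee \neg q$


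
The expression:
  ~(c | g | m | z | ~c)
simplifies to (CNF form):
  False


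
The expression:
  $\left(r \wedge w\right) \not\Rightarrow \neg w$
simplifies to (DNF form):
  $r \wedge w$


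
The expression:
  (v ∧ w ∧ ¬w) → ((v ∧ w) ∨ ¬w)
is always true.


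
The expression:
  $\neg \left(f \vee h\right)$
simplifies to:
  $\neg f \wedge \neg h$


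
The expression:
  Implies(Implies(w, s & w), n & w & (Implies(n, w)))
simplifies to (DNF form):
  (n & w) | (w & ~s)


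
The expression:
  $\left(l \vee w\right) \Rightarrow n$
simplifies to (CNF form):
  $\left(n \vee \neg l\right) \wedge \left(n \vee \neg w\right)$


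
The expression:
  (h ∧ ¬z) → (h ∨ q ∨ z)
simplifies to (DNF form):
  True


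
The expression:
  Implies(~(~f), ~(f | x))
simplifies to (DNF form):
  ~f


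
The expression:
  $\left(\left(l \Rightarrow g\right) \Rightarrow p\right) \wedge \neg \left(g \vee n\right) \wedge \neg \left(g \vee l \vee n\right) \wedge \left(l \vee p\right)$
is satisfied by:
  {p: True, n: False, g: False, l: False}


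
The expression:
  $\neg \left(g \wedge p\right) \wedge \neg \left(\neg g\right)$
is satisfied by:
  {g: True, p: False}


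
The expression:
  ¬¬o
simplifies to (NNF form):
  o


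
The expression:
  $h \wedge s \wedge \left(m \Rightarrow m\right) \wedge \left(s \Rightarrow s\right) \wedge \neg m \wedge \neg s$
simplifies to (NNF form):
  $\text{False}$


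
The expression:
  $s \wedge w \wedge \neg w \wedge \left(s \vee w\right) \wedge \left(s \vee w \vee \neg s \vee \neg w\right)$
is never true.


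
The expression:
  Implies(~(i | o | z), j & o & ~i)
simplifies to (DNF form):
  i | o | z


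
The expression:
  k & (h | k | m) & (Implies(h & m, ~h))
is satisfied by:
  {k: True, h: False, m: False}
  {m: True, k: True, h: False}
  {h: True, k: True, m: False}


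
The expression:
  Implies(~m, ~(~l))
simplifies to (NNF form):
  l | m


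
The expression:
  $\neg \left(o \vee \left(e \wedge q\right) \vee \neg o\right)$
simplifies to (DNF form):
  $\text{False}$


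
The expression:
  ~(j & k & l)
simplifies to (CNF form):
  ~j | ~k | ~l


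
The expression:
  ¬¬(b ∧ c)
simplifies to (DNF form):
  b ∧ c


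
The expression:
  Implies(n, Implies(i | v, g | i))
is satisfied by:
  {i: True, g: True, v: False, n: False}
  {i: True, v: False, g: False, n: False}
  {g: True, i: False, v: False, n: False}
  {i: False, v: False, g: False, n: False}
  {n: True, i: True, g: True, v: False}
  {n: True, i: True, v: False, g: False}
  {n: True, g: True, i: False, v: False}
  {n: True, i: False, v: False, g: False}
  {i: True, v: True, g: True, n: False}
  {i: True, v: True, n: False, g: False}
  {v: True, g: True, n: False, i: False}
  {v: True, n: False, g: False, i: False}
  {i: True, v: True, n: True, g: True}
  {i: True, v: True, n: True, g: False}
  {v: True, n: True, g: True, i: False}


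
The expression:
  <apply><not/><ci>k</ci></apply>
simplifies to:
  <apply><not/><ci>k</ci></apply>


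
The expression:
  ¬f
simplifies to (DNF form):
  ¬f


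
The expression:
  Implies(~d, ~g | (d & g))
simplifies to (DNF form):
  d | ~g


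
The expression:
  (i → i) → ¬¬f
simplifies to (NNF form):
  f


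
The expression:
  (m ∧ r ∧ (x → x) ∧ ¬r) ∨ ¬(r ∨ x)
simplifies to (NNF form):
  ¬r ∧ ¬x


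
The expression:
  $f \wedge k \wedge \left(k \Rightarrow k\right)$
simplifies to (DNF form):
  $f \wedge k$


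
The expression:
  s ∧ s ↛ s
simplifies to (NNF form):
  False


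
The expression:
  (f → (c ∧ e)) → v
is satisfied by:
  {v: True, f: True, e: False, c: False}
  {v: True, f: True, c: True, e: False}
  {v: True, f: True, e: True, c: False}
  {v: True, f: True, c: True, e: True}
  {v: True, e: False, c: False, f: False}
  {v: True, c: True, e: False, f: False}
  {v: True, e: True, c: False, f: False}
  {v: True, c: True, e: True, f: False}
  {f: True, e: False, c: False, v: False}
  {c: True, f: True, e: False, v: False}
  {f: True, e: True, c: False, v: False}


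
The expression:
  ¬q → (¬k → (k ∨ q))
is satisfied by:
  {k: True, q: True}
  {k: True, q: False}
  {q: True, k: False}


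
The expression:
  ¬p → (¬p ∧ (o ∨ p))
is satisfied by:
  {o: True, p: True}
  {o: True, p: False}
  {p: True, o: False}


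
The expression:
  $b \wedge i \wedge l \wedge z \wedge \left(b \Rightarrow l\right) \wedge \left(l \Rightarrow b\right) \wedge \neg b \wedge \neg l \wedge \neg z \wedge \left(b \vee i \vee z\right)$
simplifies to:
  $\text{False}$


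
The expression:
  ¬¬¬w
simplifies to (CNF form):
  ¬w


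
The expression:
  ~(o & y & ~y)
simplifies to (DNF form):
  True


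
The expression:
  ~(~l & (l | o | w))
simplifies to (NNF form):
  l | (~o & ~w)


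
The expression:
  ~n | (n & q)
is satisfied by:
  {q: True, n: False}
  {n: False, q: False}
  {n: True, q: True}


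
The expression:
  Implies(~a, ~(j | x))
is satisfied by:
  {a: True, x: False, j: False}
  {j: True, a: True, x: False}
  {a: True, x: True, j: False}
  {j: True, a: True, x: True}
  {j: False, x: False, a: False}


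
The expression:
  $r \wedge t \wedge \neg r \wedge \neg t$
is never true.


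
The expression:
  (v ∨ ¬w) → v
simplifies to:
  v ∨ w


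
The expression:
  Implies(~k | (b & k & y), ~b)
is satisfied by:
  {k: True, b: False, y: False}
  {k: False, b: False, y: False}
  {y: True, k: True, b: False}
  {y: True, k: False, b: False}
  {b: True, k: True, y: False}


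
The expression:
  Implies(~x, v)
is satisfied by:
  {x: True, v: True}
  {x: True, v: False}
  {v: True, x: False}


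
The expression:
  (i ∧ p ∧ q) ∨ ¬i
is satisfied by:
  {p: True, q: True, i: False}
  {p: True, q: False, i: False}
  {q: True, p: False, i: False}
  {p: False, q: False, i: False}
  {i: True, p: True, q: True}


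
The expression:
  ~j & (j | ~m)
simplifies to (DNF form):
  ~j & ~m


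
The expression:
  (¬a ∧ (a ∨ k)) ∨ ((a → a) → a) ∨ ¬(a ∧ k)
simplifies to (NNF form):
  True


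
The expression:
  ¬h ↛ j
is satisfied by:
  {j: True, h: False}
  {h: False, j: False}
  {h: True, j: True}


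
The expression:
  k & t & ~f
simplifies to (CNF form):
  k & t & ~f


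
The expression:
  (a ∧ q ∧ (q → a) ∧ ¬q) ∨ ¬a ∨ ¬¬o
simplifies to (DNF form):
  o ∨ ¬a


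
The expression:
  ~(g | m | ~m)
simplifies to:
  False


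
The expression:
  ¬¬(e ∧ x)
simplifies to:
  e ∧ x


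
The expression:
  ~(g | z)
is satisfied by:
  {g: False, z: False}


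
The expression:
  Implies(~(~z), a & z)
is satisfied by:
  {a: True, z: False}
  {z: False, a: False}
  {z: True, a: True}


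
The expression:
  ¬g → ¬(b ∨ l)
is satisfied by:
  {g: True, b: False, l: False}
  {g: True, l: True, b: False}
  {g: True, b: True, l: False}
  {g: True, l: True, b: True}
  {l: False, b: False, g: False}


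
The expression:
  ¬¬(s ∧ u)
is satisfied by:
  {u: True, s: True}


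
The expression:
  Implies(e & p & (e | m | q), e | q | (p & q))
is always true.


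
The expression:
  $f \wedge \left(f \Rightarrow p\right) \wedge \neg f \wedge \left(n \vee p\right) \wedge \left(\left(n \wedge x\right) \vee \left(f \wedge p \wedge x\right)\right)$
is never true.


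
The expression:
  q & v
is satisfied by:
  {q: True, v: True}


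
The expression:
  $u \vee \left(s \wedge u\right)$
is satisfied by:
  {u: True}


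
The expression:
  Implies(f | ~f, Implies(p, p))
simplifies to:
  True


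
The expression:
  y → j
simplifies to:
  j ∨ ¬y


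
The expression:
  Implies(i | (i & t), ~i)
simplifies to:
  ~i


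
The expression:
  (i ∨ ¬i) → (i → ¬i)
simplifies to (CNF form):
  ¬i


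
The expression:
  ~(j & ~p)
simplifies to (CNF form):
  p | ~j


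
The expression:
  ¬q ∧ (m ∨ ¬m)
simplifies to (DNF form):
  ¬q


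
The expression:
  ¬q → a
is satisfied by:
  {a: True, q: True}
  {a: True, q: False}
  {q: True, a: False}


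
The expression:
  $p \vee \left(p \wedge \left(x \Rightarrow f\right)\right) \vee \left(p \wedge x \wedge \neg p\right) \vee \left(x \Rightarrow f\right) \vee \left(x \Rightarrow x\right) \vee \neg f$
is always true.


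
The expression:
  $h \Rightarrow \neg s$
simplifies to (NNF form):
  $\neg h \vee \neg s$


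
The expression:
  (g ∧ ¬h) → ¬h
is always true.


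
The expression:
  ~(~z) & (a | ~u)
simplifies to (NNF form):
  z & (a | ~u)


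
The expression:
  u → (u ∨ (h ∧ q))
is always true.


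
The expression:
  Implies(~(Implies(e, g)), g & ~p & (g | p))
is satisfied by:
  {g: True, e: False}
  {e: False, g: False}
  {e: True, g: True}


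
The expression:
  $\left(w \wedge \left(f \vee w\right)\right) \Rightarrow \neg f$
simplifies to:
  $\neg f \vee \neg w$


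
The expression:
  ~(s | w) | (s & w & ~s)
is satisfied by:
  {w: False, s: False}


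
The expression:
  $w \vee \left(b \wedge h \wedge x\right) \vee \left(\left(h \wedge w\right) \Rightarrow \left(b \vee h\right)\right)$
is always true.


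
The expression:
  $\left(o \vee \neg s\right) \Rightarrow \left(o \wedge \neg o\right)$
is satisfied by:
  {s: True, o: False}


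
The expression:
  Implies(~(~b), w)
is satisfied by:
  {w: True, b: False}
  {b: False, w: False}
  {b: True, w: True}


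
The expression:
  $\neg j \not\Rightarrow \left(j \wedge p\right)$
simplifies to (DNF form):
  $\neg j$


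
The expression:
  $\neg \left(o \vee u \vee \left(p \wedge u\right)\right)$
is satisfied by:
  {u: False, o: False}


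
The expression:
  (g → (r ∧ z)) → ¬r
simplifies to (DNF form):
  (g ∧ ¬z) ∨ ¬r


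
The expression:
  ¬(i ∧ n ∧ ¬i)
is always true.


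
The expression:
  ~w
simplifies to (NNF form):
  ~w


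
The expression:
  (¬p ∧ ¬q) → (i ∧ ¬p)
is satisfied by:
  {i: True, q: True, p: True}
  {i: True, q: True, p: False}
  {i: True, p: True, q: False}
  {i: True, p: False, q: False}
  {q: True, p: True, i: False}
  {q: True, p: False, i: False}
  {p: True, q: False, i: False}


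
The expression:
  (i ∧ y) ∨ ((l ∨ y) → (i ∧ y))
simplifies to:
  (i ∧ y) ∨ (¬l ∧ ¬y)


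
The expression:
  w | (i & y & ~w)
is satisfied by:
  {i: True, w: True, y: True}
  {i: True, w: True, y: False}
  {w: True, y: True, i: False}
  {w: True, y: False, i: False}
  {i: True, y: True, w: False}


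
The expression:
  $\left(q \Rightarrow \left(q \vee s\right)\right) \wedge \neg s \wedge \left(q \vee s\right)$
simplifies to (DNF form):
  $q \wedge \neg s$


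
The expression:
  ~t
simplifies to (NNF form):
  ~t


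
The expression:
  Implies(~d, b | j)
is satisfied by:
  {b: True, d: True, j: True}
  {b: True, d: True, j: False}
  {b: True, j: True, d: False}
  {b: True, j: False, d: False}
  {d: True, j: True, b: False}
  {d: True, j: False, b: False}
  {j: True, d: False, b: False}


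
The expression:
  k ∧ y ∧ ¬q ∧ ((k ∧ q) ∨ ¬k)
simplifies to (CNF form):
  False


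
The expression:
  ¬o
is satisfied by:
  {o: False}


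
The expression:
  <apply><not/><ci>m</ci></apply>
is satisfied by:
  {m: False}


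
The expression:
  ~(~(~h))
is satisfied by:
  {h: False}


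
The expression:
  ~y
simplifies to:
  ~y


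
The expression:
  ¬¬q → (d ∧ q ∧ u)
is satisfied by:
  {u: True, d: True, q: False}
  {u: True, d: False, q: False}
  {d: True, u: False, q: False}
  {u: False, d: False, q: False}
  {q: True, u: True, d: True}


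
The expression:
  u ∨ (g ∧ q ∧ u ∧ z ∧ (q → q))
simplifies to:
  u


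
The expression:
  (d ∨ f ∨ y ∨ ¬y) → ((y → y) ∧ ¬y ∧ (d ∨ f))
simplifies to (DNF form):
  (d ∧ ¬y) ∨ (f ∧ ¬y)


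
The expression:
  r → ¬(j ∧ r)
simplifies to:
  ¬j ∨ ¬r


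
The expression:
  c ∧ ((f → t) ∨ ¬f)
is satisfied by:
  {c: True, t: True, f: False}
  {c: True, t: False, f: False}
  {c: True, f: True, t: True}


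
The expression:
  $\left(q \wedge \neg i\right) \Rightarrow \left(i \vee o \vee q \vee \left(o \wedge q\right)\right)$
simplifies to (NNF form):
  $\text{True}$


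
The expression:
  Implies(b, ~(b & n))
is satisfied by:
  {n: False, b: False}
  {b: True, n: False}
  {n: True, b: False}


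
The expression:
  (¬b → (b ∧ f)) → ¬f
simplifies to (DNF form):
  ¬b ∨ ¬f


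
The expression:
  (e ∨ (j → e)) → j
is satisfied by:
  {j: True}


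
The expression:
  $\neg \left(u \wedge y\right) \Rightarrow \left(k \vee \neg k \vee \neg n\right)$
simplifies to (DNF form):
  $\text{True}$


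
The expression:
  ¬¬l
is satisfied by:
  {l: True}


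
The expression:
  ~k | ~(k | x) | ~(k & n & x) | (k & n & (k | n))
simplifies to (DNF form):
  True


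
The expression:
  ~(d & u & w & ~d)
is always true.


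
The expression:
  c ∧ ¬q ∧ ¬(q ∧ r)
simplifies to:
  c ∧ ¬q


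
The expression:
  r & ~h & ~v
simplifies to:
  r & ~h & ~v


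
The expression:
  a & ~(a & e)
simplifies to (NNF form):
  a & ~e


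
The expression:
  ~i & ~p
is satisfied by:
  {i: False, p: False}


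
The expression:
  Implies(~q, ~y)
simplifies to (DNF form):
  q | ~y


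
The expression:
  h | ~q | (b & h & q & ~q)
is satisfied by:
  {h: True, q: False}
  {q: False, h: False}
  {q: True, h: True}


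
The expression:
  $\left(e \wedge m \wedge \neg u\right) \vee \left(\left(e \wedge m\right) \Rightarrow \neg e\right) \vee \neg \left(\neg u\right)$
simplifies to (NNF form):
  $\text{True}$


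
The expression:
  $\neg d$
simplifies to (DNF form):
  $\neg d$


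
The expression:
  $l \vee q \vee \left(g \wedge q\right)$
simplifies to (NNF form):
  $l \vee q$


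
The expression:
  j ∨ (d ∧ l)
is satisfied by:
  {d: True, j: True, l: True}
  {d: True, j: True, l: False}
  {j: True, l: True, d: False}
  {j: True, l: False, d: False}
  {d: True, l: True, j: False}


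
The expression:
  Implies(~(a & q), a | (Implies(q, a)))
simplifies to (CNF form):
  a | ~q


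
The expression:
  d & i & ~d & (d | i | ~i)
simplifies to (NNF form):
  False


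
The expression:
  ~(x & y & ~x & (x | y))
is always true.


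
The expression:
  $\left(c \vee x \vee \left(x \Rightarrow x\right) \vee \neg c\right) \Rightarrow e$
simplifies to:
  $e$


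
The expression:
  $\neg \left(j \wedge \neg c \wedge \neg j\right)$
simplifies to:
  $\text{True}$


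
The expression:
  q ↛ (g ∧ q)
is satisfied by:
  {q: True, g: False}


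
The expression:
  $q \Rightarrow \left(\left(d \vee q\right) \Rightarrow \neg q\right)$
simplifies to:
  $\neg q$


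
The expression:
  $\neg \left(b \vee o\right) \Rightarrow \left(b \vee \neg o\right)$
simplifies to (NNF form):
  $\text{True}$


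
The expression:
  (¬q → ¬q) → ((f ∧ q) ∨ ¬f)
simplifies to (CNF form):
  q ∨ ¬f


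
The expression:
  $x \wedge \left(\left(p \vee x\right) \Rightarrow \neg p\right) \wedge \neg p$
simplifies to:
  $x \wedge \neg p$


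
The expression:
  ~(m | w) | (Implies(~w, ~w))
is always true.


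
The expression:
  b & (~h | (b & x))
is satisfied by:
  {x: True, b: True, h: False}
  {b: True, h: False, x: False}
  {x: True, h: True, b: True}


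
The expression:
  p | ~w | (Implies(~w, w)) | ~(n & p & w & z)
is always true.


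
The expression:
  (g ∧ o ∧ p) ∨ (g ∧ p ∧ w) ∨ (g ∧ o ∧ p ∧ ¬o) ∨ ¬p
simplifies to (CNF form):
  (g ∨ ¬p) ∧ (g ∨ o ∨ ¬p) ∧ (g ∨ w ∨ ¬p) ∧ (o ∨ w ∨ ¬p)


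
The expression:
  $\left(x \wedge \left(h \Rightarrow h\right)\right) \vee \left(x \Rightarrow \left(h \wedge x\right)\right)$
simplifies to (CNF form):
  $\text{True}$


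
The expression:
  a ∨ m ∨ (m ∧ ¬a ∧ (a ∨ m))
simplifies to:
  a ∨ m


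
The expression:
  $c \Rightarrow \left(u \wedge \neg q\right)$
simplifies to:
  $\left(u \wedge \neg q\right) \vee \neg c$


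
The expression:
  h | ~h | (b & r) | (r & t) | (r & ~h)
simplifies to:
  True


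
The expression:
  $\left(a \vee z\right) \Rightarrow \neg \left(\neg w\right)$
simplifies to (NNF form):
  $w \vee \left(\neg a \wedge \neg z\right)$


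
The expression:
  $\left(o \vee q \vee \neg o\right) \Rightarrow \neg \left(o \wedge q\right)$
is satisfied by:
  {o: False, q: False}
  {q: True, o: False}
  {o: True, q: False}


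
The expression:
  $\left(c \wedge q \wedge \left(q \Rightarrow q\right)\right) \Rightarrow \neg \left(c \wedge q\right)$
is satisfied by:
  {c: False, q: False}
  {q: True, c: False}
  {c: True, q: False}


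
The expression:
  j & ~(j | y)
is never true.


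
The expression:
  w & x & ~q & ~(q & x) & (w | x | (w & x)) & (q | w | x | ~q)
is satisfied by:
  {w: True, x: True, q: False}


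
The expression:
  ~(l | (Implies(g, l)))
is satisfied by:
  {g: True, l: False}


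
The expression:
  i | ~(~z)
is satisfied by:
  {i: True, z: True}
  {i: True, z: False}
  {z: True, i: False}


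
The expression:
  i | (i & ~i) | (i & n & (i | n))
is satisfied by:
  {i: True}


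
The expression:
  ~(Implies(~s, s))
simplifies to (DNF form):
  ~s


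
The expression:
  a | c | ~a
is always true.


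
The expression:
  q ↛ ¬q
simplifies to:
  q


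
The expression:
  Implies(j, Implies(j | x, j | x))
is always true.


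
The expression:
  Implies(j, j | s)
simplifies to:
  True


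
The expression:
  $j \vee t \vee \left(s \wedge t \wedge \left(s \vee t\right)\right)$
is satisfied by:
  {t: True, j: True}
  {t: True, j: False}
  {j: True, t: False}


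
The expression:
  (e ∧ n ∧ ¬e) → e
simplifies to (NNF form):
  True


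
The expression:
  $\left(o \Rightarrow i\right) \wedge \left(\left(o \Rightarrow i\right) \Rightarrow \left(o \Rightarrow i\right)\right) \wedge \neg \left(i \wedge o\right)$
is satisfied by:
  {o: False}


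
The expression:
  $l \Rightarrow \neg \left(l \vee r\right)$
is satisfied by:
  {l: False}


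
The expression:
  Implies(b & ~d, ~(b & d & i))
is always true.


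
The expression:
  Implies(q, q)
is always true.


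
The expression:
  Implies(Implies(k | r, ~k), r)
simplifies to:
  k | r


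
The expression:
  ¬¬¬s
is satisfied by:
  {s: False}


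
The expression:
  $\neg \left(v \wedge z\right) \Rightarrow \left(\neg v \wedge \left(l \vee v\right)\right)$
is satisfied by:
  {z: True, l: True, v: False}
  {l: True, v: False, z: False}
  {z: True, v: True, l: True}
  {z: True, v: True, l: False}


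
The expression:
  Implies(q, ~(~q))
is always true.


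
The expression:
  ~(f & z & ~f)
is always true.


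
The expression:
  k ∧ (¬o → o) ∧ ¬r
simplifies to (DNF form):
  k ∧ o ∧ ¬r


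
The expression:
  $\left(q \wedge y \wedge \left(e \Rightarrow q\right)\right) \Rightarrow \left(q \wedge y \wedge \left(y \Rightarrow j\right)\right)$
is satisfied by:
  {j: True, q: False, y: False}
  {j: False, q: False, y: False}
  {y: True, j: True, q: False}
  {y: True, j: False, q: False}
  {q: True, j: True, y: False}
  {q: True, j: False, y: False}
  {q: True, y: True, j: True}


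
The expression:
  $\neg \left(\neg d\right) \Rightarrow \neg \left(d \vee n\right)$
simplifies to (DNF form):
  $\neg d$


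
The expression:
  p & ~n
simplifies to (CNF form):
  p & ~n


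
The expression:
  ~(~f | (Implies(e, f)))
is never true.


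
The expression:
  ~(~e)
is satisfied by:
  {e: True}


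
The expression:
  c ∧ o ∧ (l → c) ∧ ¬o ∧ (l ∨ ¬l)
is never true.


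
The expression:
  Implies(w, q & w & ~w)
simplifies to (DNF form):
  ~w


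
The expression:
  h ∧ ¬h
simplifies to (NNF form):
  False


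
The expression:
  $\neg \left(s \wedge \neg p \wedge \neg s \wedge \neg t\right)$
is always true.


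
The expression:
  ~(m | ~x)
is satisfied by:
  {x: True, m: False}


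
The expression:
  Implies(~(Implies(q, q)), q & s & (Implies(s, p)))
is always true.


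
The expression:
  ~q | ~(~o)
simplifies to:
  o | ~q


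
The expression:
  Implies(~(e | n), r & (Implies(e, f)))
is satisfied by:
  {r: True, n: True, e: True}
  {r: True, n: True, e: False}
  {r: True, e: True, n: False}
  {r: True, e: False, n: False}
  {n: True, e: True, r: False}
  {n: True, e: False, r: False}
  {e: True, n: False, r: False}


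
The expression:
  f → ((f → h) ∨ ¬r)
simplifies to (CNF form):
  h ∨ ¬f ∨ ¬r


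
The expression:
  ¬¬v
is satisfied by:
  {v: True}


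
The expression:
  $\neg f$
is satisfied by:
  {f: False}


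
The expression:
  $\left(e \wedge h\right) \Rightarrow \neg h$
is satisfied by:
  {h: False, e: False}
  {e: True, h: False}
  {h: True, e: False}


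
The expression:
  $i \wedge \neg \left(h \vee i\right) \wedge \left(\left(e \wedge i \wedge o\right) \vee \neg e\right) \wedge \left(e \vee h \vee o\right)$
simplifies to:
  $\text{False}$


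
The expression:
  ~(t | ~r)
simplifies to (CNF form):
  r & ~t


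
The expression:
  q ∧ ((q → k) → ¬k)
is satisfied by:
  {q: True, k: False}


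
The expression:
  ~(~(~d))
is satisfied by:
  {d: False}


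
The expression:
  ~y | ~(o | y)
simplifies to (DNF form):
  ~y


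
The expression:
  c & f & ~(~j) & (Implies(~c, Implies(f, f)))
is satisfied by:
  {c: True, j: True, f: True}


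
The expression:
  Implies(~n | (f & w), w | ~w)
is always true.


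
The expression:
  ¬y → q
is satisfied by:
  {y: True, q: True}
  {y: True, q: False}
  {q: True, y: False}


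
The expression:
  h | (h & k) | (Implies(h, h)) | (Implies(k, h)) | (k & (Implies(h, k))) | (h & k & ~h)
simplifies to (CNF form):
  True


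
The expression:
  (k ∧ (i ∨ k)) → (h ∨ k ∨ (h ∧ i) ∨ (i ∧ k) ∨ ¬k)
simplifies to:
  True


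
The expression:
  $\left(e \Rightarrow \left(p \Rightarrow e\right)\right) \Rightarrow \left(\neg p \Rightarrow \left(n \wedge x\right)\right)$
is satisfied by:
  {n: True, p: True, x: True}
  {n: True, p: True, x: False}
  {p: True, x: True, n: False}
  {p: True, x: False, n: False}
  {n: True, x: True, p: False}


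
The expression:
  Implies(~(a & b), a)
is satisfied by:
  {a: True}


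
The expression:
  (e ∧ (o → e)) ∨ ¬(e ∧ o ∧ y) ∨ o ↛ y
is always true.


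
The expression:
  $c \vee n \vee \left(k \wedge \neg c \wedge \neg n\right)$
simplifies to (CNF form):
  $c \vee k \vee n$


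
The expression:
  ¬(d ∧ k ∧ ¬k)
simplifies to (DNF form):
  True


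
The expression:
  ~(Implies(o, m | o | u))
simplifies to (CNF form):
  False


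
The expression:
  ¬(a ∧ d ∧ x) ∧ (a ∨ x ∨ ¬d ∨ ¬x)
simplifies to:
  ¬a ∨ ¬d ∨ ¬x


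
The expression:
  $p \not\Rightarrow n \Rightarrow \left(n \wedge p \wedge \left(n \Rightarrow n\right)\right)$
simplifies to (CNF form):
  $n \vee \neg p$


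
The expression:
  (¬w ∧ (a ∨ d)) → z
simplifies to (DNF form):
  w ∨ z ∨ (¬a ∧ ¬d)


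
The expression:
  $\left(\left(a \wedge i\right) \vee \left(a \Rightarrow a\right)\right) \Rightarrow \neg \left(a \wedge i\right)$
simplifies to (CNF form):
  $\neg a \vee \neg i$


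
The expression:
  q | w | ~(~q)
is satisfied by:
  {q: True, w: True}
  {q: True, w: False}
  {w: True, q: False}


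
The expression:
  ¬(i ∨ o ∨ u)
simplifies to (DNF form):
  ¬i ∧ ¬o ∧ ¬u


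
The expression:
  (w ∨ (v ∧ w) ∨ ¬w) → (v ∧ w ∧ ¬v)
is never true.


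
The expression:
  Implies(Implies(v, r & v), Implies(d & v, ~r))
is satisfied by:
  {v: False, d: False, r: False}
  {r: True, v: False, d: False}
  {d: True, v: False, r: False}
  {r: True, d: True, v: False}
  {v: True, r: False, d: False}
  {r: True, v: True, d: False}
  {d: True, v: True, r: False}


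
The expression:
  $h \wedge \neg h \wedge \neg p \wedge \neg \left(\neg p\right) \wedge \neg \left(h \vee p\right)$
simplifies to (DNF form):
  $\text{False}$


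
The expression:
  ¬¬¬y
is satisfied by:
  {y: False}


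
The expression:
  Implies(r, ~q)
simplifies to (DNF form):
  ~q | ~r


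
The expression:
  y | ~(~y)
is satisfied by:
  {y: True}


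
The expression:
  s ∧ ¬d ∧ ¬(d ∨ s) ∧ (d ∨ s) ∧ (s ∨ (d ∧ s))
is never true.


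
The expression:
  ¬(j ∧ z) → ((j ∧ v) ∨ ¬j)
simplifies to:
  v ∨ z ∨ ¬j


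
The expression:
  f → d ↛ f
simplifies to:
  ¬f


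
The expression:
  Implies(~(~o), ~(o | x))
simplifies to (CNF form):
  ~o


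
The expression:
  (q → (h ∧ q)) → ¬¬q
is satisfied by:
  {q: True}


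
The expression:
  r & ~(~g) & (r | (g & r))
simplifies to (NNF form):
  g & r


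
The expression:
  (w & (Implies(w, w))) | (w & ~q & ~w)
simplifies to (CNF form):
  w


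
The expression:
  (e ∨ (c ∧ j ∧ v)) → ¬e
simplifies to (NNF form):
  ¬e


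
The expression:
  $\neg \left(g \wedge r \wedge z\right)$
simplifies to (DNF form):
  $\neg g \vee \neg r \vee \neg z$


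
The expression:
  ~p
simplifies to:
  ~p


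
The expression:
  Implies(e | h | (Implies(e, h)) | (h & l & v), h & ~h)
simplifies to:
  False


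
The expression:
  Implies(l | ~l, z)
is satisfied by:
  {z: True}


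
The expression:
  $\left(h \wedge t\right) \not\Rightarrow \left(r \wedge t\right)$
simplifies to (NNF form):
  $h \wedge t \wedge \neg r$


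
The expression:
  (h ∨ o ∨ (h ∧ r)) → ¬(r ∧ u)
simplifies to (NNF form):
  (¬h ∧ ¬o) ∨ ¬r ∨ ¬u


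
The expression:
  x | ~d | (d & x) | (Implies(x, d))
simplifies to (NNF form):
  True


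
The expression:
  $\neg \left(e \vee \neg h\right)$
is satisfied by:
  {h: True, e: False}


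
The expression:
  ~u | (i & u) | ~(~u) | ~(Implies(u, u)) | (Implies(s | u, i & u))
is always true.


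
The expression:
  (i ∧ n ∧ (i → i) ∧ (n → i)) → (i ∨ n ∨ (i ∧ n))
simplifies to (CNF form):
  True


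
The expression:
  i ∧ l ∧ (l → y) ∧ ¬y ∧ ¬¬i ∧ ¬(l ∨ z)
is never true.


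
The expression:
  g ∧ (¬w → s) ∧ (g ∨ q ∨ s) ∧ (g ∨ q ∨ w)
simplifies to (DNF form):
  (g ∧ s) ∨ (g ∧ w)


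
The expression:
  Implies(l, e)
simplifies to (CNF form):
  e | ~l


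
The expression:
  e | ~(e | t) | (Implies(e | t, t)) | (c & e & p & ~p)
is always true.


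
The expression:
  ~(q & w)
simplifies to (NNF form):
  ~q | ~w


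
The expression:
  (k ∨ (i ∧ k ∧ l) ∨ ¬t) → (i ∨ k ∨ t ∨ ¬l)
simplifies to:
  i ∨ k ∨ t ∨ ¬l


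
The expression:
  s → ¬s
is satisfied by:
  {s: False}


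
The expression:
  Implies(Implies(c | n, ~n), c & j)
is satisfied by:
  {n: True, j: True, c: True}
  {n: True, j: True, c: False}
  {n: True, c: True, j: False}
  {n: True, c: False, j: False}
  {j: True, c: True, n: False}


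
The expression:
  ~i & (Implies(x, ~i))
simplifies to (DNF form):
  ~i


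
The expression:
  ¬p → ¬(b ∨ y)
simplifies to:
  p ∨ (¬b ∧ ¬y)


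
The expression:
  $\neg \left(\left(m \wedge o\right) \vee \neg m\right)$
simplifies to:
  $m \wedge \neg o$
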